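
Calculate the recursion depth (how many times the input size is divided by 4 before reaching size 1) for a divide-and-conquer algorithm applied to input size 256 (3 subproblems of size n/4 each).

For divide and conquer with division factor 4:

Problem sizes at each level:
Level 0: 256
Level 1: 64
Level 2: 16
Level 3: 4
Level 4: 1

The root is level 0 and the size-1 base case is level 4 (the tree spans levels 0 through 4, i.e. 5 levels counting the root), so the depth is the number of divisions: log_4(256) = 4

The recursion tree depth is log_4(256) = 4. At each level, the problem size is divided by 4, so it takes 4 divisions to reduce to a base case of size 1. The algorithm makes 3 recursive calls at each level.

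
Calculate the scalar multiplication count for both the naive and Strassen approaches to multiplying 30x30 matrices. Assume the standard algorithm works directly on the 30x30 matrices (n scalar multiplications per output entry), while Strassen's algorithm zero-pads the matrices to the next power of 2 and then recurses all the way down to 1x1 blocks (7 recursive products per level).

Matrix multiplication for 30x30 matrices:

Strassen's algorithm requires power-of-2 dimensions. Pad 30x30 to 32x32 (next power of 2).

Standard algorithm: 30^3 = 27000 multiplications
Strassen's algorithm: 7^(log2(32)) = 7^5 = 16807 multiplications
Savings: 27000 - 16807 = 10193 multiplications

Standard: 27000 multiplications (30^3). Strassen: 16807 multiplications (7^5, after padding to 32x32). Strassen reduces 8 recursive multiplications to 7 at each level.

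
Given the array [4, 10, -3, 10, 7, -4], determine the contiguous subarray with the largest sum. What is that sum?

Using Kadane's algorithm on [4, 10, -3, 10, 7, -4]:

Scanning through the array:
Position 1 (value 10): max_ending_here = 14, max_so_far = 14
Position 2 (value -3): max_ending_here = 11, max_so_far = 14
Position 3 (value 10): max_ending_here = 21, max_so_far = 21
Position 4 (value 7): max_ending_here = 28, max_so_far = 28
Position 5 (value -4): max_ending_here = 24, max_so_far = 28

Maximum subarray: [4, 10, -3, 10, 7]
Maximum sum: 28

The maximum subarray is [4, 10, -3, 10, 7] with sum 28. This subarray runs from index 0 to index 4.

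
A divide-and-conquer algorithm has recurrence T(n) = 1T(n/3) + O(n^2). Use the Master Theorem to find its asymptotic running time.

Master Theorem for T(n) = 1T(n/3) + O(n^2):

a = 1, b = 3, c = 2
log_b(a) = log_3(1) = 0.0000

Case 3: c = 2 > log_3(1) = 0.0000
T(n) = O(n^2) = O(n^2)

For T(n) = 1T(n/3) + O(n^2): log_3(1) = 0.0000. This is Case 3 of the Master Theorem (c > log_b(a), work dominated by root), giving O(n^2).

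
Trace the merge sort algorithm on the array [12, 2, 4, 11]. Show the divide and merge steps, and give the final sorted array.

Merge sort trace:

Split: [12, 2, 4, 11] -> [12, 2] and [4, 11]
  Split: [12, 2] -> [12] and [2]
  Merge: [12] + [2] -> [2, 12]
  Split: [4, 11] -> [4] and [11]
  Merge: [4] + [11] -> [4, 11]
Merge: [2, 12] + [4, 11] -> [2, 4, 11, 12]

Final sorted array: [2, 4, 11, 12]

The merge sort proceeds by recursively splitting the array and merging sorted halves.
After all merges, the sorted array is [2, 4, 11, 12].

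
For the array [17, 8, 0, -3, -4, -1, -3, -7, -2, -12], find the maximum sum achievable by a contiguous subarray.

Using Kadane's algorithm on [17, 8, 0, -3, -4, -1, -3, -7, -2, -12]:

Scanning through the array:
Position 1 (value 8): max_ending_here = 25, max_so_far = 25
Position 2 (value 0): max_ending_here = 25, max_so_far = 25
Position 3 (value -3): max_ending_here = 22, max_so_far = 25
Position 4 (value -4): max_ending_here = 18, max_so_far = 25
Position 5 (value -1): max_ending_here = 17, max_so_far = 25
Position 6 (value -3): max_ending_here = 14, max_so_far = 25
Position 7 (value -7): max_ending_here = 7, max_so_far = 25
Position 8 (value -2): max_ending_here = 5, max_so_far = 25
Position 9 (value -12): max_ending_here = -7, max_so_far = 25

Maximum subarray: [17, 8]
Maximum sum: 25

The maximum subarray is [17, 8] with sum 25. This subarray runs from index 0 to index 1.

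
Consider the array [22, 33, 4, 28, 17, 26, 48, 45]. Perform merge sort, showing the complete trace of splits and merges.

Merge sort trace:

Split: [22, 33, 4, 28, 17, 26, 48, 45] -> [22, 33, 4, 28] and [17, 26, 48, 45]
  Split: [22, 33, 4, 28] -> [22, 33] and [4, 28]
    Split: [22, 33] -> [22] and [33]
    Merge: [22] + [33] -> [22, 33]
    Split: [4, 28] -> [4] and [28]
    Merge: [4] + [28] -> [4, 28]
  Merge: [22, 33] + [4, 28] -> [4, 22, 28, 33]
  Split: [17, 26, 48, 45] -> [17, 26] and [48, 45]
    Split: [17, 26] -> [17] and [26]
    Merge: [17] + [26] -> [17, 26]
    Split: [48, 45] -> [48] and [45]
    Merge: [48] + [45] -> [45, 48]
  Merge: [17, 26] + [45, 48] -> [17, 26, 45, 48]
Merge: [4, 22, 28, 33] + [17, 26, 45, 48] -> [4, 17, 22, 26, 28, 33, 45, 48]

Final sorted array: [4, 17, 22, 26, 28, 33, 45, 48]

The merge sort proceeds by recursively splitting the array and merging sorted halves.
After all merges, the sorted array is [4, 17, 22, 26, 28, 33, 45, 48].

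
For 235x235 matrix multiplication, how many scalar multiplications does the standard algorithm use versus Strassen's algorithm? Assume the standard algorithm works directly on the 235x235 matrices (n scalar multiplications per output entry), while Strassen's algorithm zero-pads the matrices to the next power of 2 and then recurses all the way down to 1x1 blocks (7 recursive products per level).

Matrix multiplication for 235x235 matrices:

Strassen's algorithm requires power-of-2 dimensions. Pad 235x235 to 256x256 (next power of 2).

Standard algorithm: 235^3 = 12977875 multiplications
Strassen's algorithm: 7^(log2(256)) = 7^8 = 5764801 multiplications
Savings: 12977875 - 5764801 = 7213074 multiplications

Standard: 12977875 multiplications (235^3). Strassen: 5764801 multiplications (7^8, after padding to 256x256). Strassen reduces 8 recursive multiplications to 7 at each level.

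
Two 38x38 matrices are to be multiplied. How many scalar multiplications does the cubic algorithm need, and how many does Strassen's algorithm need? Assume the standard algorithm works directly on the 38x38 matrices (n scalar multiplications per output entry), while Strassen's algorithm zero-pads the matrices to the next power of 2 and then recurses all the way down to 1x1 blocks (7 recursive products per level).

Matrix multiplication for 38x38 matrices:

Strassen's algorithm requires power-of-2 dimensions. Pad 38x38 to 64x64 (next power of 2).

Standard algorithm: 38^3 = 54872 multiplications
Strassen's algorithm: 7^(log2(64)) = 7^6 = 117649 multiplications
Difference: 54872 - 117649 = -62777 (Strassen uses MORE here due to padding overhead — for small or just-over-power-of-2 n, padding can outweigh the per-level savings)

Standard: 54872 multiplications (38^3). Strassen: 117649 multiplications (7^6, after padding to 64x64). Strassen reduces 8 recursive multiplications to 7 at each level.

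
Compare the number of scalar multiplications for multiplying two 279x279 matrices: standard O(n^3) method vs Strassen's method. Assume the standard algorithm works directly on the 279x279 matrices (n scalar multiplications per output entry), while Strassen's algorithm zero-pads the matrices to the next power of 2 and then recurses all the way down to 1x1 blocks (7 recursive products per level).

Matrix multiplication for 279x279 matrices:

Strassen's algorithm requires power-of-2 dimensions. Pad 279x279 to 512x512 (next power of 2).

Standard algorithm: 279^3 = 21717639 multiplications
Strassen's algorithm: 7^(log2(512)) = 7^9 = 40353607 multiplications
Difference: 21717639 - 40353607 = -18635968 (Strassen uses MORE here due to padding overhead — for small or just-over-power-of-2 n, padding can outweigh the per-level savings)

Standard: 21717639 multiplications (279^3). Strassen: 40353607 multiplications (7^9, after padding to 512x512). Strassen reduces 8 recursive multiplications to 7 at each level.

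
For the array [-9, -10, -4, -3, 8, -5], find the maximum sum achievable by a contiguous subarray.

Using Kadane's algorithm on [-9, -10, -4, -3, 8, -5]:

Scanning through the array:
Position 1 (value -10): max_ending_here = -10, max_so_far = -9
Position 2 (value -4): max_ending_here = -4, max_so_far = -4
Position 3 (value -3): max_ending_here = -3, max_so_far = -3
Position 4 (value 8): max_ending_here = 8, max_so_far = 8
Position 5 (value -5): max_ending_here = 3, max_so_far = 8

Maximum subarray: [8]
Maximum sum: 8

The maximum subarray is [8] with sum 8. This subarray runs from index 4 to index 4.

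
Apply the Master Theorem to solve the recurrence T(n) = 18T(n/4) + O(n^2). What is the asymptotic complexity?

Master Theorem for T(n) = 18T(n/4) + O(n^2):

a = 18, b = 4, c = 2
log_b(a) = log_4(18) = 2.0850

Case 1: c = 2 < log_4(18) = 2.0850
T(n) = O(n^(log_4 18))

For T(n) = 18T(n/4) + O(n^2): log_4(18) = 2.0850. This is Case 1 of the Master Theorem (c < log_b(a), work dominated by leaves), giving O(n^(log_4 18)).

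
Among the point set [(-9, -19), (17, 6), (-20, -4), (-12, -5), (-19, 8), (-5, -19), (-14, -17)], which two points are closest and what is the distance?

Computing all pairwise distances among 7 points:

d((-9, -19), (17, 6)) = 36.0694
d((-9, -19), (-20, -4)) = 18.6011
d((-9, -19), (-12, -5)) = 14.3178
d((-9, -19), (-19, 8)) = 28.7924
d((-9, -19), (-5, -19)) = 4.0 <-- minimum
d((-9, -19), (-14, -17)) = 5.3852
d((17, 6), (-20, -4)) = 38.3275
d((17, 6), (-12, -5)) = 31.0161
d((17, 6), (-19, 8)) = 36.0555
d((17, 6), (-5, -19)) = 33.3017
d((17, 6), (-14, -17)) = 38.6005
d((-20, -4), (-12, -5)) = 8.0623
d((-20, -4), (-19, 8)) = 12.0416
d((-20, -4), (-5, -19)) = 21.2132
d((-20, -4), (-14, -17)) = 14.3178
d((-12, -5), (-19, 8)) = 14.7648
d((-12, -5), (-5, -19)) = 15.6525
d((-12, -5), (-14, -17)) = 12.1655
d((-19, 8), (-5, -19)) = 30.4138
d((-19, 8), (-14, -17)) = 25.4951
d((-5, -19), (-14, -17)) = 9.2195

Closest pair: (-9, -19) and (-5, -19) with distance 4.0

The closest pair is (-9, -19) and (-5, -19) with Euclidean distance 4.0. For 7 points, brute-force pairwise comparison is shown above. For large n, the divide-and-conquer algorithm (sort by x, recurse on halves, check the dividing strip) achieves O(n log n).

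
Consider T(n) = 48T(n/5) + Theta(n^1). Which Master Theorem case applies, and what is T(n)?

Master Theorem for T(n) = 48T(n/5) + O(n^1):

a = 48, b = 5, c = 1
log_b(a) = log_5(48) = 2.4053

Case 1: c = 1 < log_5(48) = 2.4053
T(n) = O(n^(log_5 48))

For T(n) = 48T(n/5) + O(n^1): log_5(48) = 2.4053. This is Case 1 of the Master Theorem (c < log_b(a), work dominated by leaves), giving O(n^(log_5 48)).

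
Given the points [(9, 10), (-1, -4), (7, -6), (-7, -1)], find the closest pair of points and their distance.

Computing all pairwise distances among 4 points:

d((9, 10), (-1, -4)) = 17.2047
d((9, 10), (7, -6)) = 16.1245
d((9, 10), (-7, -1)) = 19.4165
d((-1, -4), (7, -6)) = 8.2462
d((-1, -4), (-7, -1)) = 6.7082 <-- minimum
d((7, -6), (-7, -1)) = 14.8661

Closest pair: (-1, -4) and (-7, -1) with distance 6.7082

The closest pair is (-1, -4) and (-7, -1) with Euclidean distance 6.7082. For 4 points, brute-force pairwise comparison is shown above. For large n, the divide-and-conquer algorithm (sort by x, recurse on halves, check the dividing strip) achieves O(n log n).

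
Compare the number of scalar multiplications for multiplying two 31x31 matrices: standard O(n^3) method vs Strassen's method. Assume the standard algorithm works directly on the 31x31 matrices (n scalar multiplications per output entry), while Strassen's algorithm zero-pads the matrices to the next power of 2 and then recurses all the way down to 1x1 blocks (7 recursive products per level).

Matrix multiplication for 31x31 matrices:

Strassen's algorithm requires power-of-2 dimensions. Pad 31x31 to 32x32 (next power of 2).

Standard algorithm: 31^3 = 29791 multiplications
Strassen's algorithm: 7^(log2(32)) = 7^5 = 16807 multiplications
Savings: 29791 - 16807 = 12984 multiplications

Standard: 29791 multiplications (31^3). Strassen: 16807 multiplications (7^5, after padding to 32x32). Strassen reduces 8 recursive multiplications to 7 at each level.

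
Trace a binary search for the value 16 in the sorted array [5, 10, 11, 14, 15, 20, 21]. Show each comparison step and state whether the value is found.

Binary search for 16 in [5, 10, 11, 14, 15, 20, 21]:

lo=0, hi=6, mid=3, arr[mid]=14 -> 14 < 16, search right half
lo=4, hi=6, mid=5, arr[mid]=20 -> 20 > 16, search left half
lo=4, hi=4, mid=4, arr[mid]=15 -> 15 < 16, search right half
lo=5 > hi=4, target 16 not found

Binary search determines that 16 is not in the array after 3 comparisons. The search space was exhausted without finding the target.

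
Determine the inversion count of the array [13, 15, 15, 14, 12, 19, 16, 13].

Finding inversions in [13, 15, 15, 14, 12, 19, 16, 13]:

(0, 4): arr[0]=13 > arr[4]=12
(1, 3): arr[1]=15 > arr[3]=14
(1, 4): arr[1]=15 > arr[4]=12
(1, 7): arr[1]=15 > arr[7]=13
(2, 3): arr[2]=15 > arr[3]=14
(2, 4): arr[2]=15 > arr[4]=12
(2, 7): arr[2]=15 > arr[7]=13
(3, 4): arr[3]=14 > arr[4]=12
(3, 7): arr[3]=14 > arr[7]=13
(5, 6): arr[5]=19 > arr[6]=16
(5, 7): arr[5]=19 > arr[7]=13
(6, 7): arr[6]=16 > arr[7]=13

Total inversions: 12

The array has 12 inversion(s): (0,4), (1,3), (1,4), (1,7), (2,3), (2,4), (2,7), (3,4), (3,7), (5,6), (5,7), (6,7). Each pair (i,j) satisfies i < j and arr[i] > arr[j].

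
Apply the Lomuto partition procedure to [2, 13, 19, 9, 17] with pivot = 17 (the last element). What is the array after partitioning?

Lomuto partition with pivot = 17:

Initial array: [2, 13, 19, 9, 17]

arr[0]=2 <= 17: swap with position 0, array becomes [2, 13, 19, 9, 17]
arr[1]=13 <= 17: swap with position 1, array becomes [2, 13, 19, 9, 17]
arr[2]=19 > 17: no swap
arr[3]=9 <= 17: swap with position 2, array becomes [2, 13, 9, 19, 17]

Place pivot at position 3: [2, 13, 9, 17, 19]
Pivot position: 3

After partitioning with pivot 17, the array becomes [2, 13, 9, 17, 19]. The pivot is placed at index 3. All elements to the left of the pivot are <= 17, and all elements to the right are > 17.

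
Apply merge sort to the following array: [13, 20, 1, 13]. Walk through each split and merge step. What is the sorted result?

Merge sort trace:

Split: [13, 20, 1, 13] -> [13, 20] and [1, 13]
  Split: [13, 20] -> [13] and [20]
  Merge: [13] + [20] -> [13, 20]
  Split: [1, 13] -> [1] and [13]
  Merge: [1] + [13] -> [1, 13]
Merge: [13, 20] + [1, 13] -> [1, 13, 13, 20]

Final sorted array: [1, 13, 13, 20]

The merge sort proceeds by recursively splitting the array and merging sorted halves.
After all merges, the sorted array is [1, 13, 13, 20].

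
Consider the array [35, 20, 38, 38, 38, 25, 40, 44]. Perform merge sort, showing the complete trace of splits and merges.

Merge sort trace:

Split: [35, 20, 38, 38, 38, 25, 40, 44] -> [35, 20, 38, 38] and [38, 25, 40, 44]
  Split: [35, 20, 38, 38] -> [35, 20] and [38, 38]
    Split: [35, 20] -> [35] and [20]
    Merge: [35] + [20] -> [20, 35]
    Split: [38, 38] -> [38] and [38]
    Merge: [38] + [38] -> [38, 38]
  Merge: [20, 35] + [38, 38] -> [20, 35, 38, 38]
  Split: [38, 25, 40, 44] -> [38, 25] and [40, 44]
    Split: [38, 25] -> [38] and [25]
    Merge: [38] + [25] -> [25, 38]
    Split: [40, 44] -> [40] and [44]
    Merge: [40] + [44] -> [40, 44]
  Merge: [25, 38] + [40, 44] -> [25, 38, 40, 44]
Merge: [20, 35, 38, 38] + [25, 38, 40, 44] -> [20, 25, 35, 38, 38, 38, 40, 44]

Final sorted array: [20, 25, 35, 38, 38, 38, 40, 44]

The merge sort proceeds by recursively splitting the array and merging sorted halves.
After all merges, the sorted array is [20, 25, 35, 38, 38, 38, 40, 44].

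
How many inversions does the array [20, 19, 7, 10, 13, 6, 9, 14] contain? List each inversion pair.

Finding inversions in [20, 19, 7, 10, 13, 6, 9, 14]:

(0, 1): arr[0]=20 > arr[1]=19
(0, 2): arr[0]=20 > arr[2]=7
(0, 3): arr[0]=20 > arr[3]=10
(0, 4): arr[0]=20 > arr[4]=13
(0, 5): arr[0]=20 > arr[5]=6
(0, 6): arr[0]=20 > arr[6]=9
(0, 7): arr[0]=20 > arr[7]=14
(1, 2): arr[1]=19 > arr[2]=7
(1, 3): arr[1]=19 > arr[3]=10
(1, 4): arr[1]=19 > arr[4]=13
(1, 5): arr[1]=19 > arr[5]=6
(1, 6): arr[1]=19 > arr[6]=9
(1, 7): arr[1]=19 > arr[7]=14
(2, 5): arr[2]=7 > arr[5]=6
(3, 5): arr[3]=10 > arr[5]=6
(3, 6): arr[3]=10 > arr[6]=9
(4, 5): arr[4]=13 > arr[5]=6
(4, 6): arr[4]=13 > arr[6]=9

Total inversions: 18

The array has 18 inversion(s): (0,1), (0,2), (0,3), (0,4), (0,5), (0,6), (0,7), (1,2), (1,3), (1,4), (1,5), (1,6), (1,7), (2,5), (3,5), (3,6), (4,5), (4,6). Each pair (i,j) satisfies i < j and arr[i] > arr[j].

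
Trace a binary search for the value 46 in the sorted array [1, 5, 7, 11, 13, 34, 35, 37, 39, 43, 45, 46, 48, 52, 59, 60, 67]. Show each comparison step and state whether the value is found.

Binary search for 46 in [1, 5, 7, 11, 13, 34, 35, 37, 39, 43, 45, 46, 48, 52, 59, 60, 67]:

lo=0, hi=16, mid=8, arr[mid]=39 -> 39 < 46, search right half
lo=9, hi=16, mid=12, arr[mid]=48 -> 48 > 46, search left half
lo=9, hi=11, mid=10, arr[mid]=45 -> 45 < 46, search right half
lo=11, hi=11, mid=11, arr[mid]=46 -> Found target at index 11!

Binary search finds 46 at index 11 after 4 comparisons. The search repeatedly halves the search space by comparing with the middle element.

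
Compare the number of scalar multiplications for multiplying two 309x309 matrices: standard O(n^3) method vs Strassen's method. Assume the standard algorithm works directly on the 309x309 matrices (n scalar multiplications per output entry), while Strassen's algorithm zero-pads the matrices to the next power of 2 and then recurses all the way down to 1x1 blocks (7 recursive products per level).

Matrix multiplication for 309x309 matrices:

Strassen's algorithm requires power-of-2 dimensions. Pad 309x309 to 512x512 (next power of 2).

Standard algorithm: 309^3 = 29503629 multiplications
Strassen's algorithm: 7^(log2(512)) = 7^9 = 40353607 multiplications
Difference: 29503629 - 40353607 = -10849978 (Strassen uses MORE here due to padding overhead — for small or just-over-power-of-2 n, padding can outweigh the per-level savings)

Standard: 29503629 multiplications (309^3). Strassen: 40353607 multiplications (7^9, after padding to 512x512). Strassen reduces 8 recursive multiplications to 7 at each level.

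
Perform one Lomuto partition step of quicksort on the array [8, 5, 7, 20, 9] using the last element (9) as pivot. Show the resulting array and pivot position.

Lomuto partition with pivot = 9:

Initial array: [8, 5, 7, 20, 9]

arr[0]=8 <= 9: swap with position 0, array becomes [8, 5, 7, 20, 9]
arr[1]=5 <= 9: swap with position 1, array becomes [8, 5, 7, 20, 9]
arr[2]=7 <= 9: swap with position 2, array becomes [8, 5, 7, 20, 9]
arr[3]=20 > 9: no swap

Place pivot at position 3: [8, 5, 7, 9, 20]
Pivot position: 3

After partitioning with pivot 9, the array becomes [8, 5, 7, 9, 20]. The pivot is placed at index 3. All elements to the left of the pivot are <= 9, and all elements to the right are > 9.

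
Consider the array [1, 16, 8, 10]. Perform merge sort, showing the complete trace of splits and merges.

Merge sort trace:

Split: [1, 16, 8, 10] -> [1, 16] and [8, 10]
  Split: [1, 16] -> [1] and [16]
  Merge: [1] + [16] -> [1, 16]
  Split: [8, 10] -> [8] and [10]
  Merge: [8] + [10] -> [8, 10]
Merge: [1, 16] + [8, 10] -> [1, 8, 10, 16]

Final sorted array: [1, 8, 10, 16]

The merge sort proceeds by recursively splitting the array and merging sorted halves.
After all merges, the sorted array is [1, 8, 10, 16].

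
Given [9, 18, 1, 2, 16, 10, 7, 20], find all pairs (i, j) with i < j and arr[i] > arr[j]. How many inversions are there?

Finding inversions in [9, 18, 1, 2, 16, 10, 7, 20]:

(0, 2): arr[0]=9 > arr[2]=1
(0, 3): arr[0]=9 > arr[3]=2
(0, 6): arr[0]=9 > arr[6]=7
(1, 2): arr[1]=18 > arr[2]=1
(1, 3): arr[1]=18 > arr[3]=2
(1, 4): arr[1]=18 > arr[4]=16
(1, 5): arr[1]=18 > arr[5]=10
(1, 6): arr[1]=18 > arr[6]=7
(4, 5): arr[4]=16 > arr[5]=10
(4, 6): arr[4]=16 > arr[6]=7
(5, 6): arr[5]=10 > arr[6]=7

Total inversions: 11

The array has 11 inversion(s): (0,2), (0,3), (0,6), (1,2), (1,3), (1,4), (1,5), (1,6), (4,5), (4,6), (5,6). Each pair (i,j) satisfies i < j and arr[i] > arr[j].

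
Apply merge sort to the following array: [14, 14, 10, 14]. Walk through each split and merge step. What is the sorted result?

Merge sort trace:

Split: [14, 14, 10, 14] -> [14, 14] and [10, 14]
  Split: [14, 14] -> [14] and [14]
  Merge: [14] + [14] -> [14, 14]
  Split: [10, 14] -> [10] and [14]
  Merge: [10] + [14] -> [10, 14]
Merge: [14, 14] + [10, 14] -> [10, 14, 14, 14]

Final sorted array: [10, 14, 14, 14]

The merge sort proceeds by recursively splitting the array and merging sorted halves.
After all merges, the sorted array is [10, 14, 14, 14].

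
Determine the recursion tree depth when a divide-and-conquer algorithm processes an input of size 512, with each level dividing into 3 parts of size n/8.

For divide and conquer with division factor 8:

Problem sizes at each level:
Level 0: 512
Level 1: 64
Level 2: 8
Level 3: 1

The root is level 0 and the size-1 base case is level 3 (the tree spans levels 0 through 3, i.e. 4 levels counting the root), so the depth is the number of divisions: log_8(512) = 3

The recursion tree depth is log_8(512) = 3. At each level, the problem size is divided by 8, so it takes 3 divisions to reduce to a base case of size 1. The algorithm makes 3 recursive calls at each level.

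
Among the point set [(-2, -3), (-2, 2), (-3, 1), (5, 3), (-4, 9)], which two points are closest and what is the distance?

Computing all pairwise distances among 5 points:

d((-2, -3), (-2, 2)) = 5.0
d((-2, -3), (-3, 1)) = 4.1231
d((-2, -3), (5, 3)) = 9.2195
d((-2, -3), (-4, 9)) = 12.1655
d((-2, 2), (-3, 1)) = 1.4142 <-- minimum
d((-2, 2), (5, 3)) = 7.0711
d((-2, 2), (-4, 9)) = 7.2801
d((-3, 1), (5, 3)) = 8.2462
d((-3, 1), (-4, 9)) = 8.0623
d((5, 3), (-4, 9)) = 10.8167

Closest pair: (-2, 2) and (-3, 1) with distance 1.4142

The closest pair is (-2, 2) and (-3, 1) with Euclidean distance 1.4142. For 5 points, brute-force pairwise comparison is shown above. For large n, the divide-and-conquer algorithm (sort by x, recurse on halves, check the dividing strip) achieves O(n log n).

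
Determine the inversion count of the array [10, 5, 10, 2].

Finding inversions in [10, 5, 10, 2]:

(0, 1): arr[0]=10 > arr[1]=5
(0, 3): arr[0]=10 > arr[3]=2
(1, 3): arr[1]=5 > arr[3]=2
(2, 3): arr[2]=10 > arr[3]=2

Total inversions: 4

The array has 4 inversion(s): (0,1), (0,3), (1,3), (2,3). Each pair (i,j) satisfies i < j and arr[i] > arr[j].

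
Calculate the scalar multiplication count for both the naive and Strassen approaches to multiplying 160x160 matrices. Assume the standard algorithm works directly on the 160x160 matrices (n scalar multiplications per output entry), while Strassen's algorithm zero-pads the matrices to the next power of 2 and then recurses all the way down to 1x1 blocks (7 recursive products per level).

Matrix multiplication for 160x160 matrices:

Strassen's algorithm requires power-of-2 dimensions. Pad 160x160 to 256x256 (next power of 2).

Standard algorithm: 160^3 = 4096000 multiplications
Strassen's algorithm: 7^(log2(256)) = 7^8 = 5764801 multiplications
Difference: 4096000 - 5764801 = -1668801 (Strassen uses MORE here due to padding overhead — for small or just-over-power-of-2 n, padding can outweigh the per-level savings)

Standard: 4096000 multiplications (160^3). Strassen: 5764801 multiplications (7^8, after padding to 256x256). Strassen reduces 8 recursive multiplications to 7 at each level.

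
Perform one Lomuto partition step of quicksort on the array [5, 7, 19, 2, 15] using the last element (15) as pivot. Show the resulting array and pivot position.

Lomuto partition with pivot = 15:

Initial array: [5, 7, 19, 2, 15]

arr[0]=5 <= 15: swap with position 0, array becomes [5, 7, 19, 2, 15]
arr[1]=7 <= 15: swap with position 1, array becomes [5, 7, 19, 2, 15]
arr[2]=19 > 15: no swap
arr[3]=2 <= 15: swap with position 2, array becomes [5, 7, 2, 19, 15]

Place pivot at position 3: [5, 7, 2, 15, 19]
Pivot position: 3

After partitioning with pivot 15, the array becomes [5, 7, 2, 15, 19]. The pivot is placed at index 3. All elements to the left of the pivot are <= 15, and all elements to the right are > 15.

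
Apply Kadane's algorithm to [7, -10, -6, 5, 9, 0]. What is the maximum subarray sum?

Using Kadane's algorithm on [7, -10, -6, 5, 9, 0]:

Scanning through the array:
Position 1 (value -10): max_ending_here = -3, max_so_far = 7
Position 2 (value -6): max_ending_here = -6, max_so_far = 7
Position 3 (value 5): max_ending_here = 5, max_so_far = 7
Position 4 (value 9): max_ending_here = 14, max_so_far = 14
Position 5 (value 0): max_ending_here = 14, max_so_far = 14

Maximum subarray: [5, 9]
Maximum sum: 14

The maximum subarray is [5, 9] with sum 14. This subarray runs from index 3 to index 4.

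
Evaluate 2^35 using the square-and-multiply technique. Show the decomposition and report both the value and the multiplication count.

Computing 2^35 by squaring (build up from 2^1; each line after the first costs one multiplication):

2^1 = 2
2^2 = (2^1)^2 = 2^2 = 4
2^4 = (2^2)^2 = 4^2 = 16
2^8 = (2^4)^2 = 16^2 = 256
2^16 = (2^8)^2 = 256^2 = 65536
2^17 = 2 * 2^16 = 2 * 65536 = 131072
2^34 = (2^17)^2 = 131072^2 = 17179869184
2^35 = 2 * 2^34 = 2 * 17179869184 = 34359738368

Result: 34359738368
Multiplications needed: 7 (7 lines after 2^1)

2^35 = 34359738368. Using exponentiation by squaring, this requires 7 multiplications. The key idea: if the exponent is even, square the half-power; if odd, multiply by the base once.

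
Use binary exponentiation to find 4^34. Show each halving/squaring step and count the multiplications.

Computing 4^34 by squaring (build up from 4^1; each line after the first costs one multiplication):

4^1 = 4
4^2 = (4^1)^2 = 4^2 = 16
4^4 = (4^2)^2 = 16^2 = 256
4^8 = (4^4)^2 = 256^2 = 65536
4^16 = (4^8)^2 = 65536^2 = 4294967296
4^17 = 4 * 4^16 = 4 * 4294967296 = 17179869184
4^34 = (4^17)^2 = 17179869184^2 = 295147905179352825856

Result: 295147905179352825856
Multiplications needed: 6 (6 lines after 4^1)

4^34 = 295147905179352825856. Using exponentiation by squaring, this requires 6 multiplications. The key idea: if the exponent is even, square the half-power; if odd, multiply by the base once.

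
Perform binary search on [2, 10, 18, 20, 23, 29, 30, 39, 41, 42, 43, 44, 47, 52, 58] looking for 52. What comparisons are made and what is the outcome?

Binary search for 52 in [2, 10, 18, 20, 23, 29, 30, 39, 41, 42, 43, 44, 47, 52, 58]:

lo=0, hi=14, mid=7, arr[mid]=39 -> 39 < 52, search right half
lo=8, hi=14, mid=11, arr[mid]=44 -> 44 < 52, search right half
lo=12, hi=14, mid=13, arr[mid]=52 -> Found target at index 13!

Binary search finds 52 at index 13 after 3 comparisons. The search repeatedly halves the search space by comparing with the middle element.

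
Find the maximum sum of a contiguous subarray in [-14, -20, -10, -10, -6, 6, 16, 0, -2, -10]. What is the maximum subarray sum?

Using Kadane's algorithm on [-14, -20, -10, -10, -6, 6, 16, 0, -2, -10]:

Scanning through the array:
Position 1 (value -20): max_ending_here = -20, max_so_far = -14
Position 2 (value -10): max_ending_here = -10, max_so_far = -10
Position 3 (value -10): max_ending_here = -10, max_so_far = -10
Position 4 (value -6): max_ending_here = -6, max_so_far = -6
Position 5 (value 6): max_ending_here = 6, max_so_far = 6
Position 6 (value 16): max_ending_here = 22, max_so_far = 22
Position 7 (value 0): max_ending_here = 22, max_so_far = 22
Position 8 (value -2): max_ending_here = 20, max_so_far = 22
Position 9 (value -10): max_ending_here = 10, max_so_far = 22

Maximum subarray: [6, 16]
Maximum sum: 22

The maximum subarray is [6, 16] with sum 22. This subarray runs from index 5 to index 6.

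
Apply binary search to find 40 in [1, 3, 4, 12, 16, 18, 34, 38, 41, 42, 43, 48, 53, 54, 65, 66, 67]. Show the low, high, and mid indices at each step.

Binary search for 40 in [1, 3, 4, 12, 16, 18, 34, 38, 41, 42, 43, 48, 53, 54, 65, 66, 67]:

lo=0, hi=16, mid=8, arr[mid]=41 -> 41 > 40, search left half
lo=0, hi=7, mid=3, arr[mid]=12 -> 12 < 40, search right half
lo=4, hi=7, mid=5, arr[mid]=18 -> 18 < 40, search right half
lo=6, hi=7, mid=6, arr[mid]=34 -> 34 < 40, search right half
lo=7, hi=7, mid=7, arr[mid]=38 -> 38 < 40, search right half
lo=8 > hi=7, target 40 not found

Binary search determines that 40 is not in the array after 5 comparisons. The search space was exhausted without finding the target.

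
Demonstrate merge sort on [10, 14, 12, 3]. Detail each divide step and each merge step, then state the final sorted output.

Merge sort trace:

Split: [10, 14, 12, 3] -> [10, 14] and [12, 3]
  Split: [10, 14] -> [10] and [14]
  Merge: [10] + [14] -> [10, 14]
  Split: [12, 3] -> [12] and [3]
  Merge: [12] + [3] -> [3, 12]
Merge: [10, 14] + [3, 12] -> [3, 10, 12, 14]

Final sorted array: [3, 10, 12, 14]

The merge sort proceeds by recursively splitting the array and merging sorted halves.
After all merges, the sorted array is [3, 10, 12, 14].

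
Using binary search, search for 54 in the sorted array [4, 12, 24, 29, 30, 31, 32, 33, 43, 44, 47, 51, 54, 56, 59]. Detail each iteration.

Binary search for 54 in [4, 12, 24, 29, 30, 31, 32, 33, 43, 44, 47, 51, 54, 56, 59]:

lo=0, hi=14, mid=7, arr[mid]=33 -> 33 < 54, search right half
lo=8, hi=14, mid=11, arr[mid]=51 -> 51 < 54, search right half
lo=12, hi=14, mid=13, arr[mid]=56 -> 56 > 54, search left half
lo=12, hi=12, mid=12, arr[mid]=54 -> Found target at index 12!

Binary search finds 54 at index 12 after 4 comparisons. The search repeatedly halves the search space by comparing with the middle element.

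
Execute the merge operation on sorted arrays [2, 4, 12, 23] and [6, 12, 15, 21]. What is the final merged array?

Merging process:

Compare 2 vs 6: take 2 from left. Merged: [2]
Compare 4 vs 6: take 4 from left. Merged: [2, 4]
Compare 12 vs 6: take 6 from right. Merged: [2, 4, 6]
Compare 12 vs 12: take 12 from left. Merged: [2, 4, 6, 12]
Compare 23 vs 12: take 12 from right. Merged: [2, 4, 6, 12, 12]
Compare 23 vs 15: take 15 from right. Merged: [2, 4, 6, 12, 12, 15]
Compare 23 vs 21: take 21 from right. Merged: [2, 4, 6, 12, 12, 15, 21]
Append remaining from left: [23]. Merged: [2, 4, 6, 12, 12, 15, 21, 23]

Final merged array: [2, 4, 6, 12, 12, 15, 21, 23]
Total comparisons: 7

The merged array is [2, 4, 6, 12, 12, 15, 21, 23], requiring 7 comparisons. The merge step runs in O(n) time where n is the total number of elements.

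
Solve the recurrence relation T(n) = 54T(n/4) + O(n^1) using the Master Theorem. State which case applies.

Master Theorem for T(n) = 54T(n/4) + O(n^1):

a = 54, b = 4, c = 1
log_b(a) = log_4(54) = 2.8774

Case 1: c = 1 < log_4(54) = 2.8774
T(n) = O(n^(log_4 54))

For T(n) = 54T(n/4) + O(n^1): log_4(54) = 2.8774. This is Case 1 of the Master Theorem (c < log_b(a), work dominated by leaves), giving O(n^(log_4 54)).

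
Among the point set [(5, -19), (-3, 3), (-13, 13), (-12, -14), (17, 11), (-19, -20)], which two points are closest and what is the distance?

Computing all pairwise distances among 6 points:

d((5, -19), (-3, 3)) = 23.4094
d((5, -19), (-13, 13)) = 36.7151
d((5, -19), (-12, -14)) = 17.72
d((5, -19), (17, 11)) = 32.311
d((5, -19), (-19, -20)) = 24.0208
d((-3, 3), (-13, 13)) = 14.1421
d((-3, 3), (-12, -14)) = 19.2354
d((-3, 3), (17, 11)) = 21.5407
d((-3, 3), (-19, -20)) = 28.0179
d((-13, 13), (-12, -14)) = 27.0185
d((-13, 13), (17, 11)) = 30.0666
d((-13, 13), (-19, -20)) = 33.541
d((-12, -14), (17, 11)) = 38.2884
d((-12, -14), (-19, -20)) = 9.2195 <-- minimum
d((17, 11), (-19, -20)) = 47.5079

Closest pair: (-12, -14) and (-19, -20) with distance 9.2195

The closest pair is (-12, -14) and (-19, -20) with Euclidean distance 9.2195. For 6 points, brute-force pairwise comparison is shown above. For large n, the divide-and-conquer algorithm (sort by x, recurse on halves, check the dividing strip) achieves O(n log n).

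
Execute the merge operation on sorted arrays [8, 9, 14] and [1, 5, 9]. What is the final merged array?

Merging process:

Compare 8 vs 1: take 1 from right. Merged: [1]
Compare 8 vs 5: take 5 from right. Merged: [1, 5]
Compare 8 vs 9: take 8 from left. Merged: [1, 5, 8]
Compare 9 vs 9: take 9 from left. Merged: [1, 5, 8, 9]
Compare 14 vs 9: take 9 from right. Merged: [1, 5, 8, 9, 9]
Append remaining from left: [14]. Merged: [1, 5, 8, 9, 9, 14]

Final merged array: [1, 5, 8, 9, 9, 14]
Total comparisons: 5

The merged array is [1, 5, 8, 9, 9, 14], requiring 5 comparisons. The merge step runs in O(n) time where n is the total number of elements.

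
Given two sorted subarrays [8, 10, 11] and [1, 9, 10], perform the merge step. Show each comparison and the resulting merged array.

Merging process:

Compare 8 vs 1: take 1 from right. Merged: [1]
Compare 8 vs 9: take 8 from left. Merged: [1, 8]
Compare 10 vs 9: take 9 from right. Merged: [1, 8, 9]
Compare 10 vs 10: take 10 from left. Merged: [1, 8, 9, 10]
Compare 11 vs 10: take 10 from right. Merged: [1, 8, 9, 10, 10]
Append remaining from left: [11]. Merged: [1, 8, 9, 10, 10, 11]

Final merged array: [1, 8, 9, 10, 10, 11]
Total comparisons: 5

The merged array is [1, 8, 9, 10, 10, 11], requiring 5 comparisons. The merge step runs in O(n) time where n is the total number of elements.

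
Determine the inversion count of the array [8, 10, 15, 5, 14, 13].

Finding inversions in [8, 10, 15, 5, 14, 13]:

(0, 3): arr[0]=8 > arr[3]=5
(1, 3): arr[1]=10 > arr[3]=5
(2, 3): arr[2]=15 > arr[3]=5
(2, 4): arr[2]=15 > arr[4]=14
(2, 5): arr[2]=15 > arr[5]=13
(4, 5): arr[4]=14 > arr[5]=13

Total inversions: 6

The array has 6 inversion(s): (0,3), (1,3), (2,3), (2,4), (2,5), (4,5). Each pair (i,j) satisfies i < j and arr[i] > arr[j].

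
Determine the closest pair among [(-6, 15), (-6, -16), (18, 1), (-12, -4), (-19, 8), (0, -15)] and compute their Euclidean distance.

Computing all pairwise distances among 6 points:

d((-6, 15), (-6, -16)) = 31.0
d((-6, 15), (18, 1)) = 27.7849
d((-6, 15), (-12, -4)) = 19.9249
d((-6, 15), (-19, 8)) = 14.7648
d((-6, 15), (0, -15)) = 30.5941
d((-6, -16), (18, 1)) = 29.4109
d((-6, -16), (-12, -4)) = 13.4164
d((-6, -16), (-19, 8)) = 27.2947
d((-6, -16), (0, -15)) = 6.0828 <-- minimum
d((18, 1), (-12, -4)) = 30.4138
d((18, 1), (-19, 8)) = 37.6563
d((18, 1), (0, -15)) = 24.0832
d((-12, -4), (-19, 8)) = 13.8924
d((-12, -4), (0, -15)) = 16.2788
d((-19, 8), (0, -15)) = 29.8329

Closest pair: (-6, -16) and (0, -15) with distance 6.0828

The closest pair is (-6, -16) and (0, -15) with Euclidean distance 6.0828. For 6 points, brute-force pairwise comparison is shown above. For large n, the divide-and-conquer algorithm (sort by x, recurse on halves, check the dividing strip) achieves O(n log n).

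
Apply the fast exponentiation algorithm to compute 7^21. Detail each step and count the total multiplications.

Computing 7^21 by squaring (build up from 7^1; each line after the first costs one multiplication):

7^1 = 7
7^2 = (7^1)^2 = 7^2 = 49
7^4 = (7^2)^2 = 49^2 = 2401
7^5 = 7 * 7^4 = 7 * 2401 = 16807
7^10 = (7^5)^2 = 16807^2 = 282475249
7^20 = (7^10)^2 = 282475249^2 = 79792266297612001
7^21 = 7 * 7^20 = 7 * 79792266297612001 = 558545864083284007

Result: 558545864083284007
Multiplications needed: 6 (6 lines after 7^1)

7^21 = 558545864083284007. Using exponentiation by squaring, this requires 6 multiplications. The key idea: if the exponent is even, square the half-power; if odd, multiply by the base once.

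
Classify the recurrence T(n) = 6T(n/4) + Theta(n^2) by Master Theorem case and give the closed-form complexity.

Master Theorem for T(n) = 6T(n/4) + O(n^2):

a = 6, b = 4, c = 2
log_b(a) = log_4(6) = 1.2925

Case 3: c = 2 > log_4(6) = 1.2925
T(n) = O(n^2) = O(n^2)

For T(n) = 6T(n/4) + O(n^2): log_4(6) = 1.2925. This is Case 3 of the Master Theorem (c > log_b(a), work dominated by root), giving O(n^2).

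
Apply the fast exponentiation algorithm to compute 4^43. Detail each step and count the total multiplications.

Computing 4^43 by squaring (build up from 4^1; each line after the first costs one multiplication):

4^1 = 4
4^2 = (4^1)^2 = 4^2 = 16
4^4 = (4^2)^2 = 16^2 = 256
4^5 = 4 * 4^4 = 4 * 256 = 1024
4^10 = (4^5)^2 = 1024^2 = 1048576
4^20 = (4^10)^2 = 1048576^2 = 1099511627776
4^21 = 4 * 4^20 = 4 * 1099511627776 = 4398046511104
4^42 = (4^21)^2 = 4398046511104^2 = 19342813113834066795298816
4^43 = 4 * 4^42 = 4 * 19342813113834066795298816 = 77371252455336267181195264

Result: 77371252455336267181195264
Multiplications needed: 8 (8 lines after 4^1)

4^43 = 77371252455336267181195264. Using exponentiation by squaring, this requires 8 multiplications. The key idea: if the exponent is even, square the half-power; if odd, multiply by the base once.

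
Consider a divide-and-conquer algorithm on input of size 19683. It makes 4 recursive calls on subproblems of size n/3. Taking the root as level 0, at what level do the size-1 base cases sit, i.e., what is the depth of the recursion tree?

For divide and conquer with division factor 3:

Problem sizes at each level:
Level 0: 19683
Level 1: 6561
Level 2: 2187
Level 3: 729
Level 4: 243
Level 5: 81
Level 6: 27
Level 7: 9
Level 8: 3
Level 9: 1

The root is level 0 and the size-1 base case is level 9 (the tree spans levels 0 through 9, i.e. 10 levels counting the root), so the depth is the number of divisions: log_3(19683) = 9

The recursion tree depth is log_3(19683) = 9. At each level, the problem size is divided by 3, so it takes 9 divisions to reduce to a base case of size 1. The algorithm makes 4 recursive calls at each level.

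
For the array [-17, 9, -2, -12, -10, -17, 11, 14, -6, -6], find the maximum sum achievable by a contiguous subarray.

Using Kadane's algorithm on [-17, 9, -2, -12, -10, -17, 11, 14, -6, -6]:

Scanning through the array:
Position 1 (value 9): max_ending_here = 9, max_so_far = 9
Position 2 (value -2): max_ending_here = 7, max_so_far = 9
Position 3 (value -12): max_ending_here = -5, max_so_far = 9
Position 4 (value -10): max_ending_here = -10, max_so_far = 9
Position 5 (value -17): max_ending_here = -17, max_so_far = 9
Position 6 (value 11): max_ending_here = 11, max_so_far = 11
Position 7 (value 14): max_ending_here = 25, max_so_far = 25
Position 8 (value -6): max_ending_here = 19, max_so_far = 25
Position 9 (value -6): max_ending_here = 13, max_so_far = 25

Maximum subarray: [11, 14]
Maximum sum: 25

The maximum subarray is [11, 14] with sum 25. This subarray runs from index 6 to index 7.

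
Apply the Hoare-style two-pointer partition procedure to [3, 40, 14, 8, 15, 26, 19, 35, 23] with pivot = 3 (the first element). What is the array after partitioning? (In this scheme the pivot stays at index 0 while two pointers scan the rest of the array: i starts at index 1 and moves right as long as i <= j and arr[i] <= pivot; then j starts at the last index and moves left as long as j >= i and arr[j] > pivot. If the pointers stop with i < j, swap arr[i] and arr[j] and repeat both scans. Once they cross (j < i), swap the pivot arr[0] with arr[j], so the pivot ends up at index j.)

Hoare-style two-pointer partition with pivot = 3:

Initial array: [3, 40, 14, 8, 15, 26, 19, 35, 23]

Pointers start at i = 1, j = 8.
i ends at 1, j ends at 0: the pointers have crossed (j < i), so scanning stops.

j = 0, so swapping arr[0] with arr[j] leaves the pivot at position 0: [3, 40, 14, 8, 15, 26, 19, 35, 23]
Pivot position: 0

After partitioning with pivot 3, the array becomes [3, 40, 14, 8, 15, 26, 19, 35, 23]. The pivot is placed at index 0. All elements to the left of the pivot are <= 3, and all elements to the right are > 3.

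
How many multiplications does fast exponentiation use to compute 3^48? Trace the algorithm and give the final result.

Computing 3^48 by squaring (build up from 3^1; each line after the first costs one multiplication):

3^1 = 3
3^2 = (3^1)^2 = 3^2 = 9
3^3 = 3 * 3^2 = 3 * 9 = 27
3^6 = (3^3)^2 = 27^2 = 729
3^12 = (3^6)^2 = 729^2 = 531441
3^24 = (3^12)^2 = 531441^2 = 282429536481
3^48 = (3^24)^2 = 282429536481^2 = 79766443076872509863361

Result: 79766443076872509863361
Multiplications needed: 6 (6 lines after 3^1)

3^48 = 79766443076872509863361. Using exponentiation by squaring, this requires 6 multiplications. The key idea: if the exponent is even, square the half-power; if odd, multiply by the base once.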